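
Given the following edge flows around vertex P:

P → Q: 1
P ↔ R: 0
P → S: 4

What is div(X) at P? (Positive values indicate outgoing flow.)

Divergence = sum of outgoing flows = 1 + 0 + 4 = 5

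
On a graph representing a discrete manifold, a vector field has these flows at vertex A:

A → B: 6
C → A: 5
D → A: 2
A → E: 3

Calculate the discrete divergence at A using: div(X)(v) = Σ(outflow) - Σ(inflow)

Divergence = sum of outgoing flows = 6 + (-5) + (-2) + 3 = 2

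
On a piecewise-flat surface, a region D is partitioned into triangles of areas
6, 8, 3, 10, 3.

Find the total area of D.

6 + 8 + 3 + 10 + 3 = 30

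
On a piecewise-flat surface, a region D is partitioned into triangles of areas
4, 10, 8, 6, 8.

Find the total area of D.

4 + 10 + 8 + 6 + 8 = 36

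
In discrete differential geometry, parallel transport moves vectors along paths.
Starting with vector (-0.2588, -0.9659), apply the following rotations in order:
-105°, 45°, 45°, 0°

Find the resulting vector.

Total rotation: (-105°) + 45° + 45° + 0° = -15°. Final vector: (-0.5000, -0.8660)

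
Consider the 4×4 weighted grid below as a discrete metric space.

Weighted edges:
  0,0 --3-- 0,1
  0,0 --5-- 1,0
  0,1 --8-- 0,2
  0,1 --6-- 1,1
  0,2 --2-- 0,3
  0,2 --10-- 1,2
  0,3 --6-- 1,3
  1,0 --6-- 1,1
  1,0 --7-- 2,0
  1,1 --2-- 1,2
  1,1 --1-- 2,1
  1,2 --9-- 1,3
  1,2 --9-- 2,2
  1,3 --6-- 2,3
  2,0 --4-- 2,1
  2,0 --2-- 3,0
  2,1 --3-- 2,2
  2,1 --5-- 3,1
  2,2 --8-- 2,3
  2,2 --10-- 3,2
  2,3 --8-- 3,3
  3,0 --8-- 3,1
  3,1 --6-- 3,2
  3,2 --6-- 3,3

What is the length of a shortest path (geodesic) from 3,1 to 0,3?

Shortest path: 3,1 → 2,1 → 1,1 → 1,2 → 0,2 → 0,3, total weight = 20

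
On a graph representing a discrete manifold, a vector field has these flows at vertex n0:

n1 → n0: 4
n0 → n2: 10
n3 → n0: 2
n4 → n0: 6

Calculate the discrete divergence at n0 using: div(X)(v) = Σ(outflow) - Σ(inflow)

Divergence = sum of outgoing flows = (-4) + 10 + (-2) + (-6) = -2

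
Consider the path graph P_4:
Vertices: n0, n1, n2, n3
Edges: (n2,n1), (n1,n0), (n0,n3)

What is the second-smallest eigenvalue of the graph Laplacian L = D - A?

The path graph P_n has Laplacian eigenvalues λ_k = 2 − 2cos(kπ/n), k = 0, 1, …, n−1. Here n = 4:
k=0: 2 − 2cos(0) = 0.0; k=1: 2 − 2cos(π/4) = 0.5858; k=2: 2 − 2cos(π/2) = 2.0; k=3: 2 − 2cos(3π/4) = 3.4142.
Laplacian eigenvalues: [0.0, 0.5858, 2.0, 3.4142]. Algebraic connectivity (smallest non-zero eigenvalue) = 0.5858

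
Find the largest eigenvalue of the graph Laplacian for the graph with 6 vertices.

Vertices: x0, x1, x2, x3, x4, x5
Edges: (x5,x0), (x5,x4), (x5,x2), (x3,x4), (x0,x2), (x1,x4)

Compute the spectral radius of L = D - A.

Degrees: deg(x0) = 2, deg(x1) = 1, deg(x2) = 2, deg(x3) = 1, deg(x4) = 3, deg(x5) = 3.
L = D − A with rows/columns ordered (x0, x1, x2, x3, x4, x5):
  [ 2,  0, -1,  0,  0, -1]
  [ 0,  1,  0,  0, -1,  0]
  [-1,  0,  2,  0,  0, -1]
  [ 0,  0,  0,  1, -1,  0]
  [ 0, -1,  0, -1,  3, -1]
  [-1,  0, -1,  0, -1,  3]
Characteristic polynomial: det(λI − L) = λ(λ² − 5λ + 2)(λ − 1)(λ − 3)².
Roots: λ = 0; (λ² − 5λ + 2) = 0 ⇒ λ = (5 ± √17)/2 ≈ 0.4384, 4.5616; (λ − 1) = 0 ⇒ λ = 1; (λ − 3) = 0 ⇒ λ = 3 (multiplicity 2).
(Check: the roots sum (with multiplicity) to 12, matching trace L = Σdeg = 2·6 = 12.)
Laplacian eigenvalues: [0.0, 0.4384, 1.0, 3.0, 3.0, 4.5616]. Largest eigenvalue (spectral radius) = 4.5616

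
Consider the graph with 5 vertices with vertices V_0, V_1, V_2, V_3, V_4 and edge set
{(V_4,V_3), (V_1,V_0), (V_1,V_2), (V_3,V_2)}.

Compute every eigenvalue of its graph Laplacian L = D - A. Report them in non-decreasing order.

Degrees: deg(V_0) = 1, deg(V_1) = 2, deg(V_2) = 2, deg(V_3) = 2, deg(V_4) = 1.
L = D − A with rows/columns ordered (V_0, V_1, V_2, V_3, V_4):
  [ 1, -1,  0,  0,  0]
  [-1,  2, -1,  0,  0]
  [ 0, -1,  2, -1,  0]
  [ 0,  0, -1,  2, -1]
  [ 0,  0,  0, -1,  1]
Characteristic polynomial: det(λI − L) = λ(λ² − 3λ + 1)(λ² − 5λ + 5).
Roots: λ = 0; (λ² − 3λ + 1) = 0 ⇒ λ = (3 ± √5)/2 ≈ 0.382, 2.618; (λ² − 5λ + 5) = 0 ⇒ λ = (5 ± √5)/2 ≈ 1.382, 3.618.
(Check: the roots sum (with multiplicity) to 8, matching trace L = Σdeg = 2·4 = 8.)
Laplacian eigenvalues (increasing order): [0.0, 0.382, 1.382, 2.618, 3.618]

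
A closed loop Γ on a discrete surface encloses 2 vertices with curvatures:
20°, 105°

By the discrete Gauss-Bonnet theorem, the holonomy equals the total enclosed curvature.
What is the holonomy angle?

Holonomy = total enclosed curvature = 20° + 105° = 125°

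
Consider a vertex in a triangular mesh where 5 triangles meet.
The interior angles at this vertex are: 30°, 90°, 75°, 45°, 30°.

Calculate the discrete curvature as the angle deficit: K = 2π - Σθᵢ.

Sum of angles = 270°. K = 360° - 270° = 90° = π/2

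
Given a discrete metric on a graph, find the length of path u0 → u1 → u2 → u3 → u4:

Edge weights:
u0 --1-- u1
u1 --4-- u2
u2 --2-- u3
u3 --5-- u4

Arc length = 1 + 4 + 2 + 5 = 12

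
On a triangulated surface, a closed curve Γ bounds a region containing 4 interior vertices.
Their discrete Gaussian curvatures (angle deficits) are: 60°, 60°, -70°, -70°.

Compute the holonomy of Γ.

Holonomy = total enclosed curvature = 60° + 60° + (-70°) + (-70°) = -20°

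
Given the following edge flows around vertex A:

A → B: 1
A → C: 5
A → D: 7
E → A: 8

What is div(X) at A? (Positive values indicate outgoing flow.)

Divergence = sum of outgoing flows = 1 + 5 + 7 + (-8) = 5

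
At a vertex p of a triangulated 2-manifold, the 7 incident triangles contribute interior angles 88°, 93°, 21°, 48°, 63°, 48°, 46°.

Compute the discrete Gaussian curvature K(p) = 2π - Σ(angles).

Sum of angles = 407°. K = 360° - 407° = -47° = -47π/180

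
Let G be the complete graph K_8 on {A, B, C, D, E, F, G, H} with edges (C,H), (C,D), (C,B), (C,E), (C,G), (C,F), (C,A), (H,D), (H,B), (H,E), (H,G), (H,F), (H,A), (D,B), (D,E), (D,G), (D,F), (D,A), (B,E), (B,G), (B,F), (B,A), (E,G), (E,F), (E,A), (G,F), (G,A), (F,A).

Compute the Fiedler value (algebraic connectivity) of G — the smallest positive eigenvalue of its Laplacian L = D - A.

For the complete graph K_n, L = nI − J (J = all-ones matrix). J has eigenvalues n (once, eigenvector 𝟙) and 0 (multiplicity n−1), so L has eigenvalues 0 (once) and n (multiplicity n−1). Here n = 8: eigenvalue 0 once and 8 with multiplicity 7.
Laplacian eigenvalues: [0.0, 8.0, 8.0, 8.0, 8.0, 8.0, 8.0, 8.0]. Algebraic connectivity (smallest non-zero eigenvalue) = 8.0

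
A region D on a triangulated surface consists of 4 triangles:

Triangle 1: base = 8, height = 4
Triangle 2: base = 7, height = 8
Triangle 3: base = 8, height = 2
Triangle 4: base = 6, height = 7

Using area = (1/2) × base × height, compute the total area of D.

(1/2)×8×4 + (1/2)×7×8 + (1/2)×8×2 + (1/2)×6×7 = 73.0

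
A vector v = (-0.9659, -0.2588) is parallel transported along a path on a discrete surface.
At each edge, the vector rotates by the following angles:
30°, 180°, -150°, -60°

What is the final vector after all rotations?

Total rotation: 30° + 180° + (-150°) + (-60°) = 0°. Final vector: (-0.9659, -0.2588)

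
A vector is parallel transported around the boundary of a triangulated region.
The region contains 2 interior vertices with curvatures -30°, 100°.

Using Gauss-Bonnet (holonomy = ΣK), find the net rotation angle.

Holonomy = total enclosed curvature = (-30°) + 100° = 70°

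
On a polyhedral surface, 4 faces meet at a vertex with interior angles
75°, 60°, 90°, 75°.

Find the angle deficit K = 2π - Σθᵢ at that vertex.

Sum of angles = 300°. K = 360° - 300° = 60° = π/3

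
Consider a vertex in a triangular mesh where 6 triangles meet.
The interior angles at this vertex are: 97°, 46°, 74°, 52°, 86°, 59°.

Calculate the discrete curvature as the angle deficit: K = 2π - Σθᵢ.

Sum of angles = 414°. K = 360° - 414° = -54° = -3π/10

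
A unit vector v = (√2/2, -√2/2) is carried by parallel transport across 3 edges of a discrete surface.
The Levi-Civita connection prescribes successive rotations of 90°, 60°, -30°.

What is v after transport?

Total rotation: 90° + 60° + (-30°) = 120°. Final vector: (0.2588, 0.9659)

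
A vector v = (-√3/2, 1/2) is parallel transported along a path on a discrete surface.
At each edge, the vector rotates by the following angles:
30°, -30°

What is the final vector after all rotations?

Total rotation: 30° + (-30°) = 0°. Final vector: (-0.8660, 0.5000)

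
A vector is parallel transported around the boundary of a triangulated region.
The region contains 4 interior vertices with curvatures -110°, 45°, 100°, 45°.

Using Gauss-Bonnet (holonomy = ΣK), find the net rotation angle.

Holonomy = total enclosed curvature = (-110°) + 45° + 100° + 45° = 80°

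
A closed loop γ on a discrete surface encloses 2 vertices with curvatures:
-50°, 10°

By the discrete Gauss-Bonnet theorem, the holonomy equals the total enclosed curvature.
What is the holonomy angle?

Holonomy = total enclosed curvature = (-50°) + 10° = -40°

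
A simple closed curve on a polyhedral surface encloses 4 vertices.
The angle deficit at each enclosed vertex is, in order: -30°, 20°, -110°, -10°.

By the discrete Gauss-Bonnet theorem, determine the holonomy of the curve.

Holonomy = total enclosed curvature = (-30°) + 20° + (-110°) + (-10°) = -130°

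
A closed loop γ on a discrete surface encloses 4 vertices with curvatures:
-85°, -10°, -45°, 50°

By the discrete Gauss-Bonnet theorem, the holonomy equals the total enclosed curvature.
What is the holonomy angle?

Holonomy = total enclosed curvature = (-85°) + (-10°) + (-45°) + 50° = -90°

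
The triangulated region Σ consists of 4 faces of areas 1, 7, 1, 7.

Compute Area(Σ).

1 + 7 + 1 + 7 = 16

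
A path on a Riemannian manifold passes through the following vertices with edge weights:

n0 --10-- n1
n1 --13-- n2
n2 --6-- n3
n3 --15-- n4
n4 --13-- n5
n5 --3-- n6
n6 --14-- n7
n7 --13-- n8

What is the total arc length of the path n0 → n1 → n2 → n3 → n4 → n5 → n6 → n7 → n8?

Arc length = 10 + 13 + 6 + 15 + 13 + 3 + 14 + 13 = 87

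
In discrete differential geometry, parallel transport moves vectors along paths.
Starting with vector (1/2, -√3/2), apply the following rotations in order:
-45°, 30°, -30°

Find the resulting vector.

Total rotation: (-45°) + 30° + (-30°) = -45°. Final vector: (-0.2588, -0.9659)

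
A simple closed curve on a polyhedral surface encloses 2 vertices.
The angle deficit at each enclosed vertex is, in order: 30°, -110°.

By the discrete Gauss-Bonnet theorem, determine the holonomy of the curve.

Holonomy = total enclosed curvature = 30° + (-110°) = -80°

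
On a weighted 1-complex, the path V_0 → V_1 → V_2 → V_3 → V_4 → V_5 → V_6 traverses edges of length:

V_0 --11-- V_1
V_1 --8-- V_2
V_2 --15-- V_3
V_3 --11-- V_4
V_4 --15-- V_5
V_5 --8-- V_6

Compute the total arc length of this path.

Arc length = 11 + 8 + 15 + 11 + 15 + 8 = 68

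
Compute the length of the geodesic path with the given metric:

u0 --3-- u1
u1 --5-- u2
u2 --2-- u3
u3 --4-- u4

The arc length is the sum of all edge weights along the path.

Arc length = 3 + 5 + 2 + 4 = 14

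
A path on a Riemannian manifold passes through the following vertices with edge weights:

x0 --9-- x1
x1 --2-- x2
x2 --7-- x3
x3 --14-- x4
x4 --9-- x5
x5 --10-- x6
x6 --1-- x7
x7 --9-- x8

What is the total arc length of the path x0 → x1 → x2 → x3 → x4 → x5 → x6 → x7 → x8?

Arc length = 9 + 2 + 7 + 14 + 9 + 10 + 1 + 9 = 61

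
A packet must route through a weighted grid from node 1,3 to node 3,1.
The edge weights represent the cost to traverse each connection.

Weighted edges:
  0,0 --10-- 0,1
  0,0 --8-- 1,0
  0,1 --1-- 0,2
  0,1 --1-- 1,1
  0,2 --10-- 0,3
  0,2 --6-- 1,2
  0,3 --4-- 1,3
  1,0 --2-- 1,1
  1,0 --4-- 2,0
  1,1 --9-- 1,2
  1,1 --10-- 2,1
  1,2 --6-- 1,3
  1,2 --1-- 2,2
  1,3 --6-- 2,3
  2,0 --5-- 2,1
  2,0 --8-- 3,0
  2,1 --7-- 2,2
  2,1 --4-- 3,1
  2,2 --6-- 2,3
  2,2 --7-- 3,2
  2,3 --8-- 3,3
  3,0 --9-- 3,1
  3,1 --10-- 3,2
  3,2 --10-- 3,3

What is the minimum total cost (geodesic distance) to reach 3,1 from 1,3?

Shortest path: 1,3 → 1,2 → 2,2 → 2,1 → 3,1, total weight = 18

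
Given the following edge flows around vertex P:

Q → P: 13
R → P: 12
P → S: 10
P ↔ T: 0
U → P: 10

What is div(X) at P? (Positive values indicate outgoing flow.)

Divergence = sum of outgoing flows = (-13) + (-12) + 10 + 0 + (-10) = -25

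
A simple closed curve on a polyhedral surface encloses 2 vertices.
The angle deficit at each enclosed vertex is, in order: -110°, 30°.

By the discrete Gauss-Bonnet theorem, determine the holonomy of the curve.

Holonomy = total enclosed curvature = (-110°) + 30° = -80°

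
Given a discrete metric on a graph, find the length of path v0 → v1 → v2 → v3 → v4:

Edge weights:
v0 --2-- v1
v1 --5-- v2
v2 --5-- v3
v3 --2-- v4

Arc length = 2 + 5 + 5 + 2 = 14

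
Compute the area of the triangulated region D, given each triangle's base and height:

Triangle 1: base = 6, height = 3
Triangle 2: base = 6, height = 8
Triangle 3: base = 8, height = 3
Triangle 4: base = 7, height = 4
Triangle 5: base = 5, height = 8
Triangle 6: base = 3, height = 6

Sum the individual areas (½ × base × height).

(1/2)×6×3 + (1/2)×6×8 + (1/2)×8×3 + (1/2)×7×4 + (1/2)×5×8 + (1/2)×3×6 = 88.0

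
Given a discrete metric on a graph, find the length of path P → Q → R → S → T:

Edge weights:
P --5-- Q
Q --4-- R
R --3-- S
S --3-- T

Arc length = 5 + 4 + 3 + 3 = 15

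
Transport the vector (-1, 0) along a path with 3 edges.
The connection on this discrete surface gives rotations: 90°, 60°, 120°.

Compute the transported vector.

Total rotation: 90° + 60° + 120° = 270° ≡ -90° (mod 360°). Final vector: (0, 1)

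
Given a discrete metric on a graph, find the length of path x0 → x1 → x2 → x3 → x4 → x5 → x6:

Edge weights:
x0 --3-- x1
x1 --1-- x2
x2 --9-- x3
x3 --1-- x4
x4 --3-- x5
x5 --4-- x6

Arc length = 3 + 1 + 9 + 1 + 3 + 4 = 21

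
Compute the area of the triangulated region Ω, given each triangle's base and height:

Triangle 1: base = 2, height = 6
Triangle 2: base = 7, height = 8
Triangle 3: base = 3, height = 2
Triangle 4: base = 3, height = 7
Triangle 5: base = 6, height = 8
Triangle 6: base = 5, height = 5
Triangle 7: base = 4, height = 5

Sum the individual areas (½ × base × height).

(1/2)×2×6 + (1/2)×7×8 + (1/2)×3×2 + (1/2)×3×7 + (1/2)×6×8 + (1/2)×5×5 + (1/2)×4×5 = 94.0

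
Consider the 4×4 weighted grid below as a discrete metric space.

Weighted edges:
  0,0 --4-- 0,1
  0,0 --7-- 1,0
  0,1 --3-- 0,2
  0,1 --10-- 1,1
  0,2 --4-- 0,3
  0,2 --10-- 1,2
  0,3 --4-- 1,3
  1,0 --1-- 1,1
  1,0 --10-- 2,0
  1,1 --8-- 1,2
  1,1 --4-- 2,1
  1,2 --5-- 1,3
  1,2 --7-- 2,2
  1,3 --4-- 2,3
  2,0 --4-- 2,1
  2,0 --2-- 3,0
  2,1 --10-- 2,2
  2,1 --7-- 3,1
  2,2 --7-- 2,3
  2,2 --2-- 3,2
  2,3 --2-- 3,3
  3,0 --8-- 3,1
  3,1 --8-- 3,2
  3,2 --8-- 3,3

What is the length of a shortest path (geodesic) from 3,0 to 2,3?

Shortest path: 3,0 → 2,0 → 2,1 → 2,2 → 2,3, total weight = 23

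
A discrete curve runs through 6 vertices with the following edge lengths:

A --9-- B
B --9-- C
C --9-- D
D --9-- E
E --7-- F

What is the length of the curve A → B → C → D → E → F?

Arc length = 9 + 9 + 9 + 9 + 7 = 43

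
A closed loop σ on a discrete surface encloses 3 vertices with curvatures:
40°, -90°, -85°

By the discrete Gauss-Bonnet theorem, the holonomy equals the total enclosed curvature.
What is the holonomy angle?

Holonomy = total enclosed curvature = 40° + (-90°) + (-85°) = -135°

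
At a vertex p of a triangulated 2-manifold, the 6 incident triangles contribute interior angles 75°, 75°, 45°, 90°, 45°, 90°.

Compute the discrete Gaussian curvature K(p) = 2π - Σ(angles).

Sum of angles = 420°. K = 360° - 420° = -60°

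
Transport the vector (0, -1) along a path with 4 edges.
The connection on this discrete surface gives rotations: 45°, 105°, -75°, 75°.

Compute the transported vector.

Total rotation: 45° + 105° + (-75°) + 75° = 150°. Final vector: (0.5000, 0.8660)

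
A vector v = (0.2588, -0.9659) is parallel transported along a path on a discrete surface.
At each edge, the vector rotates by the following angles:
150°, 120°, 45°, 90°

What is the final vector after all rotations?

Total rotation: 150° + 120° + 45° + 90° = 405° ≡ 45° (mod 360°). Final vector: (0.8660, -0.5000)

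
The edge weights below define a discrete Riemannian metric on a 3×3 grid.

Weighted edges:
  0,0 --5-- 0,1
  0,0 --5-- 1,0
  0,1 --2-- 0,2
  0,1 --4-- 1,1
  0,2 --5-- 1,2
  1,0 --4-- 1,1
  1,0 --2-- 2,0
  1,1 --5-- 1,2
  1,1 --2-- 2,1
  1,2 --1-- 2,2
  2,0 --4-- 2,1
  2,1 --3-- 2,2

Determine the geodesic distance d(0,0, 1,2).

Shortest path: 0,0 → 0,1 → 0,2 → 1,2, total weight = 12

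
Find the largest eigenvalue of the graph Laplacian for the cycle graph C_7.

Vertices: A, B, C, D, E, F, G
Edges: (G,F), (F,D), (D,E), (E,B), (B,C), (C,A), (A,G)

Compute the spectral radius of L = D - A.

The cycle graph C_n has Laplacian eigenvalues λ_k = 2 − 2cos(2πk/n), k = 0, 1, …, n−1. Here n = 7:
k=0: 2 − 2cos(0) = 0.0; k=1: 2 − 2cos(2π/7) = 0.753; k=2: 2 − 2cos(4π/7) = 2.445; k=3: 2 − 2cos(6π/7) = 3.8019; k=4: 2 − 2cos(8π/7) = 3.8019; k=5: 2 − 2cos(10π/7) = 2.445; k=6: 2 − 2cos(12π/7) = 0.753.
Laplacian eigenvalues: [0.0, 0.753, 0.753, 2.445, 2.445, 3.8019, 3.8019]. Largest eigenvalue (spectral radius) = 3.8019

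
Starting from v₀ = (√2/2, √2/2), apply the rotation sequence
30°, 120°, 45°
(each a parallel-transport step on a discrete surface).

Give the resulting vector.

Total rotation: 30° + 120° + 45° = 195° ≡ -165° (mod 360°). Final vector: (-0.5000, -0.8660)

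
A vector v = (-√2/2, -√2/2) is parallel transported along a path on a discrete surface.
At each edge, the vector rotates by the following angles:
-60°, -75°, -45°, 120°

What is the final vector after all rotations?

Total rotation: (-60°) + (-75°) + (-45°) + 120° = -60°. Final vector: (-0.9659, 0.2588)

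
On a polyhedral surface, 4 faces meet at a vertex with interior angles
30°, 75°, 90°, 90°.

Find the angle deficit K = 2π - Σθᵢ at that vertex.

Sum of angles = 285°. K = 360° - 285° = 75° = 5π/12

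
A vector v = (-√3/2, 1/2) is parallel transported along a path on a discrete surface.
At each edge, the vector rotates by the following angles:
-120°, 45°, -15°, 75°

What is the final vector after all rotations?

Total rotation: (-120°) + 45° + (-15°) + 75° = -15°. Final vector: (-0.7071, 0.7071)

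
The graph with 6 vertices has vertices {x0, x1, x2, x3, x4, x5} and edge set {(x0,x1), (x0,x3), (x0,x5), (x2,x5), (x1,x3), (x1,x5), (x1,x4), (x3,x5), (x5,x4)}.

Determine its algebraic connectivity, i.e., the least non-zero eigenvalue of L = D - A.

Degrees: deg(x0) = 3, deg(x1) = 4, deg(x2) = 1, deg(x3) = 3, deg(x4) = 2, deg(x5) = 5.
L = D − A with rows/columns ordered (x0, x1, x2, x3, x4, x5):
  [ 3, -1,  0, -1,  0, -1]
  [-1,  4,  0, -1, -1, -1]
  [ 0,  0,  1,  0,  0, -1]
  [-1, -1,  0,  3,  0, -1]
  [ 0, -1,  0,  0,  2, -1]
  [-1, -1, -1, -1, -1,  5]
Characteristic polynomial: det(λI − L) = λ(λ − 1)(λ − 2)(λ − 4)(λ − 5)(λ − 6).
Roots: λ = 0; (λ − 1) = 0 ⇒ λ = 1; (λ − 2) = 0 ⇒ λ = 2; (λ − 4) = 0 ⇒ λ = 4; (λ − 5) = 0 ⇒ λ = 5; (λ − 6) = 0 ⇒ λ = 6.
(Check: the roots sum (with multiplicity) to 18, matching trace L = Σdeg = 2·9 = 18.)
Laplacian eigenvalues: [0.0, 1.0, 2.0, 4.0, 5.0, 6.0]. Algebraic connectivity (smallest non-zero eigenvalue) = 1.0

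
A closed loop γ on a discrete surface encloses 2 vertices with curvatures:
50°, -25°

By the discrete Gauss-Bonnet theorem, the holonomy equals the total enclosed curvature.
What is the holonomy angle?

Holonomy = total enclosed curvature = 50° + (-25°) = 25°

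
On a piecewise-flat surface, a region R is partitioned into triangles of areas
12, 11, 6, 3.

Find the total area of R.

12 + 11 + 6 + 3 = 32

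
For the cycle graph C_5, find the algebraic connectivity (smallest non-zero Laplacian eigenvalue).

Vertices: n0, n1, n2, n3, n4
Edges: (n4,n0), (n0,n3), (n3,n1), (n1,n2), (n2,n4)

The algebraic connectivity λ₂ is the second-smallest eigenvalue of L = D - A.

The cycle graph C_n has Laplacian eigenvalues λ_k = 2 − 2cos(2πk/n), k = 0, 1, …, n−1. Here n = 5:
k=0: 2 − 2cos(0) = 0.0; k=1: 2 − 2cos(2π/5) = 1.382; k=2: 2 − 2cos(4π/5) = 3.618; k=3: 2 − 2cos(6π/5) = 3.618; k=4: 2 − 2cos(8π/5) = 1.382.
Laplacian eigenvalues: [0.0, 1.382, 1.382, 3.618, 3.618]. Algebraic connectivity (smallest non-zero eigenvalue) = 1.382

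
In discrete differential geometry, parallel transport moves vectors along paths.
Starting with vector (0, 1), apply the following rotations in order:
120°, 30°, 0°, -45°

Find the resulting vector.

Total rotation: 120° + 30° + 0° + (-45°) = 105°. Final vector: (-0.9659, -0.2588)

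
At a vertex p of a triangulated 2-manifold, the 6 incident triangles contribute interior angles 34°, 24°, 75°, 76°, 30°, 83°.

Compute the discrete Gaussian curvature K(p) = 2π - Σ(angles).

Sum of angles = 322°. K = 360° - 322° = 38° = 19π/90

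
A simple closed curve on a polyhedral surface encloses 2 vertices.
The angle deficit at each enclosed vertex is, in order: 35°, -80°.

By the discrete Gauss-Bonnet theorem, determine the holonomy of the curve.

Holonomy = total enclosed curvature = 35° + (-80°) = -45°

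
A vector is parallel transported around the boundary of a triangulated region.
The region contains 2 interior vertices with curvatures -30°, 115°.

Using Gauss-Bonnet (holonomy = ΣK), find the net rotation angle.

Holonomy = total enclosed curvature = (-30°) + 115° = 85°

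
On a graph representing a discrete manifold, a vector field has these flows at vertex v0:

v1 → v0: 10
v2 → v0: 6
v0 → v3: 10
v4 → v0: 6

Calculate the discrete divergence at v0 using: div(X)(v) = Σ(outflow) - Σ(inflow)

Divergence = sum of outgoing flows = (-10) + (-6) + 10 + (-6) = -12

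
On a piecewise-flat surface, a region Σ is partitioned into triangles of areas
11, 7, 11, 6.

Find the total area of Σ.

11 + 7 + 11 + 6 = 35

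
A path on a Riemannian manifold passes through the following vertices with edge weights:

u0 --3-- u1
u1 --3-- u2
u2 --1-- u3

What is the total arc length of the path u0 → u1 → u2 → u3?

Arc length = 3 + 3 + 1 = 7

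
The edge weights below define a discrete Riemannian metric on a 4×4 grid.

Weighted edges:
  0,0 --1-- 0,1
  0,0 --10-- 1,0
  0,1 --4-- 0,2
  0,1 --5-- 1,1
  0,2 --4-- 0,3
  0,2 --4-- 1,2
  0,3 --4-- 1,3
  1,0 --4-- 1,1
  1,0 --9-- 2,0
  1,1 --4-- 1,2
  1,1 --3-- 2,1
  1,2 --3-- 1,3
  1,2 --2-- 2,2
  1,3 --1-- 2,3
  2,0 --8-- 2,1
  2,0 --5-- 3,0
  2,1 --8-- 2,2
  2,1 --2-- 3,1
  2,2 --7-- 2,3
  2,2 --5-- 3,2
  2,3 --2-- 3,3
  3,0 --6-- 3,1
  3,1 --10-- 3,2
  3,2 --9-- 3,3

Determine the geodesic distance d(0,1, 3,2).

Shortest path: 0,1 → 0,2 → 1,2 → 2,2 → 3,2, total weight = 15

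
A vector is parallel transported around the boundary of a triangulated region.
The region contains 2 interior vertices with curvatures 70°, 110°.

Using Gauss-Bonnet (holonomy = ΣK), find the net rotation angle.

Holonomy = total enclosed curvature = 70° + 110° = 180°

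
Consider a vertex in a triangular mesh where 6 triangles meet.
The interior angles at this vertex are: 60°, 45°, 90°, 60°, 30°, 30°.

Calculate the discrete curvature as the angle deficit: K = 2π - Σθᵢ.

Sum of angles = 315°. K = 360° - 315° = 45° = π/4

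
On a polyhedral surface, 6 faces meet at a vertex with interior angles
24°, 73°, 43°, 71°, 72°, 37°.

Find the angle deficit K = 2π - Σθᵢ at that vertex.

Sum of angles = 320°. K = 360° - 320° = 40° = 2π/9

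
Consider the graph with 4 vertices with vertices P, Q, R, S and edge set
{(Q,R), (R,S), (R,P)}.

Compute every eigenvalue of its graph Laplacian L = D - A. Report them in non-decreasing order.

Degrees: deg(P) = 1, deg(Q) = 1, deg(R) = 3, deg(S) = 1.
L = D − A with rows/columns ordered (P, Q, R, S):
  [ 1,  0, -1,  0]
  [ 0,  1, -1,  0]
  [-1, -1,  3, -1]
  [ 0,  0, -1,  1]
Characteristic polynomial: det(λI − L) = λ(λ − 1)²(λ − 4).
Roots: λ = 0; (λ − 1) = 0 ⇒ λ = 1 (multiplicity 2); (λ − 4) = 0 ⇒ λ = 4.
(Check: the roots sum (with multiplicity) to 6, matching trace L = Σdeg = 2·3 = 6.)
Laplacian eigenvalues (increasing order): [0.0, 1.0, 1.0, 4.0]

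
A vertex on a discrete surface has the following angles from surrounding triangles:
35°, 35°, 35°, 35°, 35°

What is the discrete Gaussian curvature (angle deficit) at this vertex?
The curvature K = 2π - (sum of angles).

Sum of angles = 175°. K = 360° - 175° = 185° = 37π/36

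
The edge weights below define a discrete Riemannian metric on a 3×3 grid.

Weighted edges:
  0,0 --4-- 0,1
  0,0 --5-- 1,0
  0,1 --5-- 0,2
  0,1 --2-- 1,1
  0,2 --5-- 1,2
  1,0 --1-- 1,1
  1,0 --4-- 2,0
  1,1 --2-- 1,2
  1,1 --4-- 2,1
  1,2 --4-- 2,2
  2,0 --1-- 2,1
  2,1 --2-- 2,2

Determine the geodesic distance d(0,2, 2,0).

Shortest path: 0,2 → 0,1 → 1,1 → 1,0 → 2,0, total weight = 12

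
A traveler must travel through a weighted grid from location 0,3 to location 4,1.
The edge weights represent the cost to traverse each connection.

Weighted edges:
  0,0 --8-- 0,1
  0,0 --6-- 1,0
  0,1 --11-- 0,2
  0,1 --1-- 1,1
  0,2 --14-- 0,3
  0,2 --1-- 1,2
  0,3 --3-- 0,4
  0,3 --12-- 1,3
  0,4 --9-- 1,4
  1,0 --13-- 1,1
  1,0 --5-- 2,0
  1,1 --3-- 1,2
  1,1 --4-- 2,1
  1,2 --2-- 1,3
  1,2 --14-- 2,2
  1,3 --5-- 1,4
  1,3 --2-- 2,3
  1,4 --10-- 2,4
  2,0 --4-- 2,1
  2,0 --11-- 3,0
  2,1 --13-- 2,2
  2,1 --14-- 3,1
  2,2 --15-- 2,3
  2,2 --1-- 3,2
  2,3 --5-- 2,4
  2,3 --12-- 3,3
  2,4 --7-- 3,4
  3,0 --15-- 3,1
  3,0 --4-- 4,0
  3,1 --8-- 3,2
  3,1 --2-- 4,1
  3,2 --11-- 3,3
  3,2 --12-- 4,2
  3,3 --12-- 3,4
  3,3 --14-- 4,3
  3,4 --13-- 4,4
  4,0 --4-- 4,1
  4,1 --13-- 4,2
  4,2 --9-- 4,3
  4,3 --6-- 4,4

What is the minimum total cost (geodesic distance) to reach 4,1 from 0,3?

Shortest path: 0,3 → 1,3 → 1,2 → 1,1 → 2,1 → 3,1 → 4,1, total weight = 37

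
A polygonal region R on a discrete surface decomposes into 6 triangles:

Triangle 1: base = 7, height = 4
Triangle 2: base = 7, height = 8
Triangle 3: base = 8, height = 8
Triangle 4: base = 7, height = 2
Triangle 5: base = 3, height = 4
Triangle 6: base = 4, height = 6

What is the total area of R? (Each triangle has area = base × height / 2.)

(1/2)×7×4 + (1/2)×7×8 + (1/2)×8×8 + (1/2)×7×2 + (1/2)×3×4 + (1/2)×4×6 = 99.0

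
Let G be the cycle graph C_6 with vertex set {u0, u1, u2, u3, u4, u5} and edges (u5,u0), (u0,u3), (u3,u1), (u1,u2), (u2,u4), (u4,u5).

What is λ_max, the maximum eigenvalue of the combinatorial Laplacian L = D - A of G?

The cycle graph C_n has Laplacian eigenvalues λ_k = 2 − 2cos(2πk/n), k = 0, 1, …, n−1. Here n = 6:
k=0: 2 − 2cos(0) = 0.0; k=1: 2 − 2cos(π/3) = 1.0; k=2: 2 − 2cos(2π/3) = 3.0; k=3: 2 − 2cos(π) = 4.0; k=4: 2 − 2cos(4π/3) = 3.0; k=5: 2 − 2cos(5π/3) = 1.0.
Laplacian eigenvalues: [0.0, 1.0, 1.0, 3.0, 3.0, 4.0]. Largest eigenvalue (spectral radius) = 4.0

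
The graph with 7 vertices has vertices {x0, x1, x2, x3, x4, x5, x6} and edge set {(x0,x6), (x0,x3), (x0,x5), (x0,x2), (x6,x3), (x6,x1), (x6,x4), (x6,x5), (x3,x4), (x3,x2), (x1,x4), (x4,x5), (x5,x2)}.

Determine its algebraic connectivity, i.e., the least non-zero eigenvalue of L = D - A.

Degrees: deg(x0) = 4, deg(x1) = 2, deg(x2) = 3, deg(x3) = 4, deg(x4) = 4, deg(x5) = 4, deg(x6) = 5.
L = D − A with rows/columns ordered (x0, x1, x2, x3, x4, x5, x6):
  [ 4,  0, -1, -1,  0, -1, -1]
  [ 0,  2,  0,  0, -1,  0, -1]
  [-1,  0,  3, -1,  0, -1,  0]
  [-1,  0, -1,  4, -1,  0, -1]
  [ 0, -1,  0, -1,  4, -1, -1]
  [-1,  0, -1,  0, -1,  4, -1]
  [-1, -1,  0, -1, -1, -1,  5]
Characteristic polynomial: det(λI − L) = λ(λ² − 6λ + 7)(λ² − 10λ + 23)(λ − 4)(λ − 6).
Roots: λ = 0; (λ² − 6λ + 7) = 0 ⇒ λ = 3 ± √2 ≈ 1.5858, 4.4142; (λ² − 10λ + 23) = 0 ⇒ λ = 5 ± √2 ≈ 3.5858, 6.4142; (λ − 4) = 0 ⇒ λ = 4; (λ − 6) = 0 ⇒ λ = 6.
(Check: the roots sum (with multiplicity) to 26, matching trace L = Σdeg = 2·13 = 26.)
Laplacian eigenvalues: [0.0, 1.5858, 3.5858, 4.0, 4.4142, 6.0, 6.4142]. Algebraic connectivity (smallest non-zero eigenvalue) = 1.5858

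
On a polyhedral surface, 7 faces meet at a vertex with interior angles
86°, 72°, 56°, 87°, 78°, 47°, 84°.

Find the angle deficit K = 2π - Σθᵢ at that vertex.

Sum of angles = 510°. K = 360° - 510° = -150° = -5π/6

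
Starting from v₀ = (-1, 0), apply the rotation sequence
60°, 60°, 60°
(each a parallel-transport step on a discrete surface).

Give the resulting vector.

Total rotation: 60° + 60° + 60° = 180°. Final vector: (1, 0)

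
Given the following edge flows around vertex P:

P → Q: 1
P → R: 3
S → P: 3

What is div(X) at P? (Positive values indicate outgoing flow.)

Divergence = sum of outgoing flows = 1 + 3 + (-3) = 1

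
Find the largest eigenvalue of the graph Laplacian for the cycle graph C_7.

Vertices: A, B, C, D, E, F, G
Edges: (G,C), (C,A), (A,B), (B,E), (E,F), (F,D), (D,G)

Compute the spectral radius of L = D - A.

The cycle graph C_n has Laplacian eigenvalues λ_k = 2 − 2cos(2πk/n), k = 0, 1, …, n−1. Here n = 7:
k=0: 2 − 2cos(0) = 0.0; k=1: 2 − 2cos(2π/7) = 0.753; k=2: 2 − 2cos(4π/7) = 2.445; k=3: 2 − 2cos(6π/7) = 3.8019; k=4: 2 − 2cos(8π/7) = 3.8019; k=5: 2 − 2cos(10π/7) = 2.445; k=6: 2 − 2cos(12π/7) = 0.753.
Laplacian eigenvalues: [0.0, 0.753, 0.753, 2.445, 2.445, 3.8019, 3.8019]. Largest eigenvalue (spectral radius) = 3.8019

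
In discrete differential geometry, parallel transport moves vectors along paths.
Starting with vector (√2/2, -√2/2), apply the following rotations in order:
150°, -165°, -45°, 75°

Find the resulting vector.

Total rotation: 150° + (-165°) + (-45°) + 75° = 15°. Final vector: (0.8660, -0.5000)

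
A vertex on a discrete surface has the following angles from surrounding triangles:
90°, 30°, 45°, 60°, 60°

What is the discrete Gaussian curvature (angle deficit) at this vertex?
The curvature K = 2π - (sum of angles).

Sum of angles = 285°. K = 360° - 285° = 75° = 5π/12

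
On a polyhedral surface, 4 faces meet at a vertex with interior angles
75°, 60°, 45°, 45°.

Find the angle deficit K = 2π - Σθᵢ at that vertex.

Sum of angles = 225°. K = 360° - 225° = 135° = 3π/4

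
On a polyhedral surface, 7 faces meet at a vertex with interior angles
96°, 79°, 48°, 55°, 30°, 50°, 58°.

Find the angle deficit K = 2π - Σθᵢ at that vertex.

Sum of angles = 416°. K = 360° - 416° = -56° = -14π/45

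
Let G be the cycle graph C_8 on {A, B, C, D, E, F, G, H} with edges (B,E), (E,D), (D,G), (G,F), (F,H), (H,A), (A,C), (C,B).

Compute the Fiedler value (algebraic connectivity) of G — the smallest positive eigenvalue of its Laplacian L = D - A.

The cycle graph C_n has Laplacian eigenvalues λ_k = 2 − 2cos(2πk/n), k = 0, 1, …, n−1. Here n = 8:
k=0: 2 − 2cos(0) = 0.0; k=1: 2 − 2cos(π/4) = 0.5858; k=2: 2 − 2cos(π/2) = 2.0; k=3: 2 − 2cos(3π/4) = 3.4142; k=4: 2 − 2cos(π) = 4.0; k=5: 2 − 2cos(5π/4) = 3.4142; k=6: 2 − 2cos(3π/2) = 2.0; k=7: 2 − 2cos(7π/4) = 0.5858.
Laplacian eigenvalues: [0.0, 0.5858, 0.5858, 2.0, 2.0, 3.4142, 3.4142, 4.0]. Algebraic connectivity (smallest non-zero eigenvalue) = 0.5858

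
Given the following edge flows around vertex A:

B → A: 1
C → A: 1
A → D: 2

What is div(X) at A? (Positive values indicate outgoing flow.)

Divergence = sum of outgoing flows = (-1) + (-1) + 2 = 0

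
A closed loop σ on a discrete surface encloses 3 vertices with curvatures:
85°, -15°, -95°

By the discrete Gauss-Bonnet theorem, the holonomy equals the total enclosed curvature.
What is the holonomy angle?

Holonomy = total enclosed curvature = 85° + (-15°) + (-95°) = -25°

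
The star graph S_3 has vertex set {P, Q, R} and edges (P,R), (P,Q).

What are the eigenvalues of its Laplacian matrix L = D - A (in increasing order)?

The star S_3 is the complete bipartite graph K_{1,2} (one hub of degree 2, 2 leaves of degree 1). The Laplacian spectrum of K_{p,q} is 0, p (multiplicity q−1), q (multiplicity p−1), p+q. With p = 1, q = 2: 0 once, 1 with multiplicity 1, and 3 once. (Check: trace L = sum of degrees = 4 = 1·1 + 3.)
Laplacian eigenvalues (increasing order): [0.0, 1.0, 3.0]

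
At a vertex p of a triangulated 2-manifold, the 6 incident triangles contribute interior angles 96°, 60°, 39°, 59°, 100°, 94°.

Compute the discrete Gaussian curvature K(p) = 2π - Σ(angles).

Sum of angles = 448°. K = 360° - 448° = -88° = -22π/45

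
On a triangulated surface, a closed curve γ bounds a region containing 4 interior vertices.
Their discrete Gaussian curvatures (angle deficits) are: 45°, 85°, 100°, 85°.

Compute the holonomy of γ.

Holonomy = total enclosed curvature = 45° + 85° + 100° + 85° = 315°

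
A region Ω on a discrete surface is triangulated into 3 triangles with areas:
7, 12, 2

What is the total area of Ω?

7 + 12 + 2 = 21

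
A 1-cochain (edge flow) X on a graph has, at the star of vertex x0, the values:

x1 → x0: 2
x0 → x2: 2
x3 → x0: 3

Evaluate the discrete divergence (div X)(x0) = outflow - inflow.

Divergence = sum of outgoing flows = (-2) + 2 + (-3) = -3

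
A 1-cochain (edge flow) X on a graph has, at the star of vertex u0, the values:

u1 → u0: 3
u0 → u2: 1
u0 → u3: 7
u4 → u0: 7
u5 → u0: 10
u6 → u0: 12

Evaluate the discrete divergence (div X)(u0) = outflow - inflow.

Divergence = sum of outgoing flows = (-3) + 1 + 7 + (-7) + (-10) + (-12) = -24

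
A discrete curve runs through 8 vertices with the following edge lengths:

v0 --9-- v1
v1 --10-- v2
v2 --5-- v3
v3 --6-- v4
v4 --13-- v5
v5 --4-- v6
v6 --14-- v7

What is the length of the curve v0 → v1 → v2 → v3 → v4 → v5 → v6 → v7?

Arc length = 9 + 10 + 5 + 6 + 13 + 4 + 14 = 61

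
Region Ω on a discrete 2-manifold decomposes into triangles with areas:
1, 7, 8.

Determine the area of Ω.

1 + 7 + 8 = 16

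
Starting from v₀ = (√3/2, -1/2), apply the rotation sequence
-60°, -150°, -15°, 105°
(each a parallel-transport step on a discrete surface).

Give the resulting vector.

Total rotation: (-60°) + (-150°) + (-15°) + 105° = -120°. Final vector: (-0.8660, -0.5000)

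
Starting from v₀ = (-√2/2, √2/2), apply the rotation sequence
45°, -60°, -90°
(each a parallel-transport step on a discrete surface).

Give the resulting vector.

Total rotation: 45° + (-60°) + (-90°) = -105°. Final vector: (0.8660, 0.5000)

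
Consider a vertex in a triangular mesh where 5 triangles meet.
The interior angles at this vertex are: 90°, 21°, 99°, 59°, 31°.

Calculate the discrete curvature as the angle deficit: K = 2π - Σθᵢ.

Sum of angles = 300°. K = 360° - 300° = 60° = π/3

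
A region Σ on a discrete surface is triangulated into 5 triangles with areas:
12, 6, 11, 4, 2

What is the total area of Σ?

12 + 6 + 11 + 4 + 2 = 35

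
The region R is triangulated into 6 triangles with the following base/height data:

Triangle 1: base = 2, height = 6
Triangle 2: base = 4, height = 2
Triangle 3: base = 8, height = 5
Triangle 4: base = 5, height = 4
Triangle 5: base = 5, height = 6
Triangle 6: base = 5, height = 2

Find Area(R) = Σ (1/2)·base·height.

(1/2)×2×6 + (1/2)×4×2 + (1/2)×8×5 + (1/2)×5×4 + (1/2)×5×6 + (1/2)×5×2 = 60.0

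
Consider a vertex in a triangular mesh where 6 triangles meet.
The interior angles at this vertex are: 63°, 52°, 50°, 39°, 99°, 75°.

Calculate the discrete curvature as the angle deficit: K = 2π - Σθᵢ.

Sum of angles = 378°. K = 360° - 378° = -18° = -π/10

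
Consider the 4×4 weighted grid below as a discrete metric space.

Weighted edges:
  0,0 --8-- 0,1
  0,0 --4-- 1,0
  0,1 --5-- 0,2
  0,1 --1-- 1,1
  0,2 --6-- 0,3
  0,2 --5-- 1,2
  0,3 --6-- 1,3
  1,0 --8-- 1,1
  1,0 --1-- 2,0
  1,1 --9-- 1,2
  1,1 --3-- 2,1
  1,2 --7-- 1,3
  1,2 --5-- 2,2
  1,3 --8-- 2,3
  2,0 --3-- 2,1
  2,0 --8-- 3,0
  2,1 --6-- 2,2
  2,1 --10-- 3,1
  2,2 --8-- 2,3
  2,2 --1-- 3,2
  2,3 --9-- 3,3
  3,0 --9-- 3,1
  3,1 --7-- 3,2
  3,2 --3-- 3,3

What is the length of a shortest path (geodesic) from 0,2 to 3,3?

Shortest path: 0,2 → 1,2 → 2,2 → 3,2 → 3,3, total weight = 14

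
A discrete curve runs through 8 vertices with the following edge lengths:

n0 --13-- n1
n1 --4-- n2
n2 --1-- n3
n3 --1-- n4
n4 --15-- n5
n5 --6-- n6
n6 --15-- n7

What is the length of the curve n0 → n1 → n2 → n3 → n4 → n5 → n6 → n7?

Arc length = 13 + 4 + 1 + 1 + 15 + 6 + 15 = 55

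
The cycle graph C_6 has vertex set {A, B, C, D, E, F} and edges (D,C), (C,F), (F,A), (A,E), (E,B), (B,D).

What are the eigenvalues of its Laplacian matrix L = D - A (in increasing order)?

The cycle graph C_n has Laplacian eigenvalues λ_k = 2 − 2cos(2πk/n), k = 0, 1, …, n−1. Here n = 6:
k=0: 2 − 2cos(0) = 0.0; k=1: 2 − 2cos(π/3) = 1.0; k=2: 2 − 2cos(2π/3) = 3.0; k=3: 2 − 2cos(π) = 4.0; k=4: 2 − 2cos(4π/3) = 3.0; k=5: 2 − 2cos(5π/3) = 1.0.
Laplacian eigenvalues (increasing order): [0.0, 1.0, 1.0, 3.0, 3.0, 4.0]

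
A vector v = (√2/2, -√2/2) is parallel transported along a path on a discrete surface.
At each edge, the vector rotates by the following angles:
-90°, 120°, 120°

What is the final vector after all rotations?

Total rotation: (-90°) + 120° + 120° = 150°. Final vector: (-0.2588, 0.9659)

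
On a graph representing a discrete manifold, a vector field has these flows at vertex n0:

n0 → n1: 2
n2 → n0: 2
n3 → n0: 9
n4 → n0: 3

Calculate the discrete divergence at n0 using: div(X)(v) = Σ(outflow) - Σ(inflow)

Divergence = sum of outgoing flows = 2 + (-2) + (-9) + (-3) = -12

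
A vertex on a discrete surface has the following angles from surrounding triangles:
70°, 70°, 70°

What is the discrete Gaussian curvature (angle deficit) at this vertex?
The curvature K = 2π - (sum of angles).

Sum of angles = 210°. K = 360° - 210° = 150°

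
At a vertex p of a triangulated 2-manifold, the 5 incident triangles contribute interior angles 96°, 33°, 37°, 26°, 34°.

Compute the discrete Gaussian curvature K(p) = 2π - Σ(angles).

Sum of angles = 226°. K = 360° - 226° = 134° = 67π/90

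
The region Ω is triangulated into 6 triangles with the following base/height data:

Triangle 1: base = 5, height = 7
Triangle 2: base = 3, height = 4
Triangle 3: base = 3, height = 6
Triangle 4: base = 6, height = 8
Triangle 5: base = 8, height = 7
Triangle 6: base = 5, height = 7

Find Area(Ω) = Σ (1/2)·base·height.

(1/2)×5×7 + (1/2)×3×4 + (1/2)×3×6 + (1/2)×6×8 + (1/2)×8×7 + (1/2)×5×7 = 102.0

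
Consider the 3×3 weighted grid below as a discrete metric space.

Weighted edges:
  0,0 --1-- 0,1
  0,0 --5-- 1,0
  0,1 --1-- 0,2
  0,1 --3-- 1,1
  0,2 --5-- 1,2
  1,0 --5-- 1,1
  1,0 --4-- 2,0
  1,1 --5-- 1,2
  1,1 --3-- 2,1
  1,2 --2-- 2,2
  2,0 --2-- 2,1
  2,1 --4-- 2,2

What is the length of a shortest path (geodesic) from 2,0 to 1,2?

Shortest path: 2,0 → 2,1 → 2,2 → 1,2, total weight = 8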